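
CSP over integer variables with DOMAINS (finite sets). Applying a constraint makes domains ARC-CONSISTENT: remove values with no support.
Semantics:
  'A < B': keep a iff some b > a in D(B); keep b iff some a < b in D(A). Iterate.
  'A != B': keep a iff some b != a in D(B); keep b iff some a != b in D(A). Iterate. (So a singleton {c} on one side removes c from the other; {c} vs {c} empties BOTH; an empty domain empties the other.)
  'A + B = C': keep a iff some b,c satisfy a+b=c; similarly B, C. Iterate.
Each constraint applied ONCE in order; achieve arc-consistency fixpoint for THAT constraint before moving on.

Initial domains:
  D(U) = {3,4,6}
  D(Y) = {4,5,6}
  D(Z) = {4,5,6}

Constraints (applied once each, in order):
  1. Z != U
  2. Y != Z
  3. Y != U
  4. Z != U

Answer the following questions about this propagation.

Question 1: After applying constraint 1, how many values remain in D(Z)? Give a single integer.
Answer: 3

Derivation:
Constraint 1 (Z != U) on D(Z)={4,5,6} D(U)={3,4,6}: no change
So after constraint 1: D(Z)={4,5,6}, size = 3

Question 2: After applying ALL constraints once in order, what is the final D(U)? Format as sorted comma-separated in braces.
Constraint 1 (Z != U) on D(Z)={4,5,6} D(U)={3,4,6}: no change
Constraint 2 (Y != Z) on D(Y)={4,5,6} D(Z)={4,5,6}: no change
Constraint 3 (Y != U) on D(Y)={4,5,6} D(U)={3,4,6}: no change
Constraint 4 (Z != U) on D(Z)={4,5,6} D(U)={3,4,6}: no change
So after all 4 constraints: D(U) = {3,4,6}

Answer: {3,4,6}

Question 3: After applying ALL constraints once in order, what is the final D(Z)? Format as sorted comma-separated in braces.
Constraint 1 (Z != U) on D(Z)={4,5,6} D(U)={3,4,6}: no change
Constraint 2 (Y != Z) on D(Y)={4,5,6} D(Z)={4,5,6}: no change
Constraint 3 (Y != U) on D(Y)={4,5,6} D(U)={3,4,6}: no change
Constraint 4 (Z != U) on D(Z)={4,5,6} D(U)={3,4,6}: no change
So after all 4 constraints: D(Z) = {4,5,6}

Answer: {4,5,6}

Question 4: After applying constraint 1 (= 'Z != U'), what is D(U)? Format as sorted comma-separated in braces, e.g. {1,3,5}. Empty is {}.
Constraint 1 (Z != U) on D(Z)={4,5,6} D(U)={3,4,6}: no change
So after constraint 1: D(U) = {3,4,6}

Answer: {3,4,6}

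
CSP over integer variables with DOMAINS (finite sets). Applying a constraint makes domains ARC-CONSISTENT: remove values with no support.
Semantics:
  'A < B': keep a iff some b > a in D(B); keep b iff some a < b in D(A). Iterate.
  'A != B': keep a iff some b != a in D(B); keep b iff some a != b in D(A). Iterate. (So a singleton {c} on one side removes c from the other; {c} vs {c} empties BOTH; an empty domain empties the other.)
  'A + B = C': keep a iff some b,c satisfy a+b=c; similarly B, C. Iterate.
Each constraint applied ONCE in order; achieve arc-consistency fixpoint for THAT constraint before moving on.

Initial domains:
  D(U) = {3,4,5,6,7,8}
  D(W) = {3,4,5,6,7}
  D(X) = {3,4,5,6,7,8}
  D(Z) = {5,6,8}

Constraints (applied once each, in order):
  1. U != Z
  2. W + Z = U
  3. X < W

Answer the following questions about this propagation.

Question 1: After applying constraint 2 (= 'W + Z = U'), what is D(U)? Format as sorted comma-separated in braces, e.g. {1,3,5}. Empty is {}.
Constraint 1 (U != Z) on D(U)={3,4,5,6,7,8} D(Z)={5,6,8}: no change
Constraint 2 (W + Z = U) on D(W)={3,4,5,6,7} D(Z)={5,6,8} D(U)={3,4,5,6,7,8}: W {3,4,5,6,7}->{3}; Z {5,6,8}->{5}; U {3,4,5,6,7,8}->{8}
So after constraint 2: D(U) = {8}

Answer: {8}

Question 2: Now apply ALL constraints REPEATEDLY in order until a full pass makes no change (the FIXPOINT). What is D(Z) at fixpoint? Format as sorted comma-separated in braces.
Answer: {}

Derivation:
pass 0 (initial): D(Z)={5,6,8}
pass 1: U {3,4,5,6,7,8}->{8}; W {3,4,5,6,7}->{}; X {3,4,5,6,7,8}->{}; Z {5,6,8}->{5}
pass 2: U {8}->{}; Z {5}->{}
pass 3: no change
Fixpoint after 3 passes: D(Z) = {}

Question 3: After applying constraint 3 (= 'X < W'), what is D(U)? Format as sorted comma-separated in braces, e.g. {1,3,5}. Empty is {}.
Answer: {8}

Derivation:
Constraint 1 (U != Z) on D(U)={3,4,5,6,7,8} D(Z)={5,6,8}: no change
Constraint 2 (W + Z = U) on D(W)={3,4,5,6,7} D(Z)={5,6,8} D(U)={3,4,5,6,7,8}: W {3,4,5,6,7}->{3}; Z {5,6,8}->{5}; U {3,4,5,6,7,8}->{8}
Constraint 3 (X < W) on D(X)={3,4,5,6,7,8} D(W)={3}: X {3,4,5,6,7,8}->{}; W {3}->{}
So after constraint 3: D(U) = {8}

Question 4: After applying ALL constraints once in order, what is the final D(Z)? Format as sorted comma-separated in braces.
Answer: {5}

Derivation:
Constraint 1 (U != Z) on D(U)={3,4,5,6,7,8} D(Z)={5,6,8}: no change
Constraint 2 (W + Z = U) on D(W)={3,4,5,6,7} D(Z)={5,6,8} D(U)={3,4,5,6,7,8}: W {3,4,5,6,7}->{3}; Z {5,6,8}->{5}; U {3,4,5,6,7,8}->{8}
Constraint 3 (X < W) on D(X)={3,4,5,6,7,8} D(W)={3}: X {3,4,5,6,7,8}->{}; W {3}->{}
So after all 3 constraints: D(Z) = {5}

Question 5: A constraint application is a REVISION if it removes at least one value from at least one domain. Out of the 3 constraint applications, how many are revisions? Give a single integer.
Constraint 1 (U != Z) on D(U)={3,4,5,6,7,8} D(Z)={5,6,8}: no change => not a revision
Constraint 2 (W + Z = U) on D(W)={3,4,5,6,7} D(Z)={5,6,8} D(U)={3,4,5,6,7,8}: W {3,4,5,6,7}->{3}; Z {5,6,8}->{5}; U {3,4,5,6,7,8}->{8} => REVISION
Constraint 3 (X < W) on D(X)={3,4,5,6,7,8} D(W)={3}: X {3,4,5,6,7,8}->{}; W {3}->{} => REVISION
Total revisions = 2

Answer: 2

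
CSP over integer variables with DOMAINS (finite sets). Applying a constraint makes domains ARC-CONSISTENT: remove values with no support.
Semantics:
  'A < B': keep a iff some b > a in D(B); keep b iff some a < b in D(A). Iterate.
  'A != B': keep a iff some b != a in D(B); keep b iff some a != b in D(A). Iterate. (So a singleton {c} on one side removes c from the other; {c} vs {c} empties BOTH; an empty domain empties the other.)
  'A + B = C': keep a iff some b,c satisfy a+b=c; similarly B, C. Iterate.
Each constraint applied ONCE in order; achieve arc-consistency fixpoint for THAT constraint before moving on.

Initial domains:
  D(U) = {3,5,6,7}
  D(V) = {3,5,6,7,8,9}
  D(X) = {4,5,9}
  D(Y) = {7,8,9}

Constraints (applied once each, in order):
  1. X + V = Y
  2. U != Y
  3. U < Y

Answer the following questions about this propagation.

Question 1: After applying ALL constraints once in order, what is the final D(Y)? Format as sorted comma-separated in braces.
Answer: {7,8,9}

Derivation:
Constraint 1 (X + V = Y) on D(X)={4,5,9} D(V)={3,5,6,7,8,9} D(Y)={7,8,9}: X {4,5,9}->{4,5}; V {3,5,6,7,8,9}->{3,5}
Constraint 2 (U != Y) on D(U)={3,5,6,7} D(Y)={7,8,9}: no change
Constraint 3 (U < Y) on D(U)={3,5,6,7} D(Y)={7,8,9}: no change
So after all 3 constraints: D(Y) = {7,8,9}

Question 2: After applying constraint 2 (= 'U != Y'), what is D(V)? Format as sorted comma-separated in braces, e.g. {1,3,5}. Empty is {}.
Answer: {3,5}

Derivation:
Constraint 1 (X + V = Y) on D(X)={4,5,9} D(V)={3,5,6,7,8,9} D(Y)={7,8,9}: X {4,5,9}->{4,5}; V {3,5,6,7,8,9}->{3,5}
Constraint 2 (U != Y) on D(U)={3,5,6,7} D(Y)={7,8,9}: no change
So after constraint 2: D(V) = {3,5}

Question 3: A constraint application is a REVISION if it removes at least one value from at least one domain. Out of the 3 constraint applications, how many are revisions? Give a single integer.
Answer: 1

Derivation:
Constraint 1 (X + V = Y) on D(X)={4,5,9} D(V)={3,5,6,7,8,9} D(Y)={7,8,9}: X {4,5,9}->{4,5}; V {3,5,6,7,8,9}->{3,5} => REVISION
Constraint 2 (U != Y) on D(U)={3,5,6,7} D(Y)={7,8,9}: no change => not a revision
Constraint 3 (U < Y) on D(U)={3,5,6,7} D(Y)={7,8,9}: no change => not a revision
Total revisions = 1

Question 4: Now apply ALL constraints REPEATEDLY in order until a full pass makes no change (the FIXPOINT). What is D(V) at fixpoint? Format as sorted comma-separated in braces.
pass 0 (initial): D(V)={3,5,6,7,8,9}
pass 1: V {3,5,6,7,8,9}->{3,5}; X {4,5,9}->{4,5}
pass 2: no change
Fixpoint after 2 passes: D(V) = {3,5}

Answer: {3,5}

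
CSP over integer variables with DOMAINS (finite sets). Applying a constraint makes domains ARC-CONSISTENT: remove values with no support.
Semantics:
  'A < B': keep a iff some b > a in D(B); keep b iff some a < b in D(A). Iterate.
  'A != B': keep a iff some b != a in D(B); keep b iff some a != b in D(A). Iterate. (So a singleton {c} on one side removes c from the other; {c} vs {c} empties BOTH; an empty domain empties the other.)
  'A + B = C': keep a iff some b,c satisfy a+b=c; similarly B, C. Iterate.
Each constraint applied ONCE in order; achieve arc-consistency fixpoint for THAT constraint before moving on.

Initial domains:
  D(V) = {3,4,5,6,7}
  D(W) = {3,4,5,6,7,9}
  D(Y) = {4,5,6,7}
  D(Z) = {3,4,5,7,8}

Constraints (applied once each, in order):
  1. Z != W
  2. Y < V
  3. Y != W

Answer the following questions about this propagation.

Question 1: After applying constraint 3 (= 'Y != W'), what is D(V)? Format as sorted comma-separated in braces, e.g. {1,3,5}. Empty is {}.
Constraint 1 (Z != W) on D(Z)={3,4,5,7,8} D(W)={3,4,5,6,7,9}: no change
Constraint 2 (Y < V) on D(Y)={4,5,6,7} D(V)={3,4,5,6,7}: Y {4,5,6,7}->{4,5,6}; V {3,4,5,6,7}->{5,6,7}
Constraint 3 (Y != W) on D(Y)={4,5,6} D(W)={3,4,5,6,7,9}: no change
So after constraint 3: D(V) = {5,6,7}

Answer: {5,6,7}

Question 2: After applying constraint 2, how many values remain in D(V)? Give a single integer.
Constraint 1 (Z != W) on D(Z)={3,4,5,7,8} D(W)={3,4,5,6,7,9}: no change
Constraint 2 (Y < V) on D(Y)={4,5,6,7} D(V)={3,4,5,6,7}: Y {4,5,6,7}->{4,5,6}; V {3,4,5,6,7}->{5,6,7}
So after constraint 2: D(V)={5,6,7}, size = 3

Answer: 3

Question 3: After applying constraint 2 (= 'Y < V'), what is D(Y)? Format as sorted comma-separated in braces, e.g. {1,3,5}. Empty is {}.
Constraint 1 (Z != W) on D(Z)={3,4,5,7,8} D(W)={3,4,5,6,7,9}: no change
Constraint 2 (Y < V) on D(Y)={4,5,6,7} D(V)={3,4,5,6,7}: Y {4,5,6,7}->{4,5,6}; V {3,4,5,6,7}->{5,6,7}
So after constraint 2: D(Y) = {4,5,6}

Answer: {4,5,6}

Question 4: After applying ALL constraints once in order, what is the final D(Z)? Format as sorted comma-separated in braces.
Constraint 1 (Z != W) on D(Z)={3,4,5,7,8} D(W)={3,4,5,6,7,9}: no change
Constraint 2 (Y < V) on D(Y)={4,5,6,7} D(V)={3,4,5,6,7}: Y {4,5,6,7}->{4,5,6}; V {3,4,5,6,7}->{5,6,7}
Constraint 3 (Y != W) on D(Y)={4,5,6} D(W)={3,4,5,6,7,9}: no change
So after all 3 constraints: D(Z) = {3,4,5,7,8}

Answer: {3,4,5,7,8}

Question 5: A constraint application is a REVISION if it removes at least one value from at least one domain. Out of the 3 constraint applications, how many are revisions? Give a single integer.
Answer: 1

Derivation:
Constraint 1 (Z != W) on D(Z)={3,4,5,7,8} D(W)={3,4,5,6,7,9}: no change => not a revision
Constraint 2 (Y < V) on D(Y)={4,5,6,7} D(V)={3,4,5,6,7}: Y {4,5,6,7}->{4,5,6}; V {3,4,5,6,7}->{5,6,7} => REVISION
Constraint 3 (Y != W) on D(Y)={4,5,6} D(W)={3,4,5,6,7,9}: no change => not a revision
Total revisions = 1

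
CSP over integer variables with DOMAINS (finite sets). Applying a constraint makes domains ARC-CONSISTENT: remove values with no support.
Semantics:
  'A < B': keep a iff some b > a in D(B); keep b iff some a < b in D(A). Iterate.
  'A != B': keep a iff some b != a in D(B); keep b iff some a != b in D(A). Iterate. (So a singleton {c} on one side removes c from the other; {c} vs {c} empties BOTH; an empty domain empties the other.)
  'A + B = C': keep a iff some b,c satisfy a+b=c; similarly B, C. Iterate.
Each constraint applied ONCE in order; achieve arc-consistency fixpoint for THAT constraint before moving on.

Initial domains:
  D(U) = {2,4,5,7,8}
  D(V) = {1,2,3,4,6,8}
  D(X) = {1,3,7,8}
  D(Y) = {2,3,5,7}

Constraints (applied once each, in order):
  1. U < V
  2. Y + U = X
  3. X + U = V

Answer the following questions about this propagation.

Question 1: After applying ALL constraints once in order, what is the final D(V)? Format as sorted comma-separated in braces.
Answer: {}

Derivation:
Constraint 1 (U < V) on D(U)={2,4,5,7,8} D(V)={1,2,3,4,6,8}: U {2,4,5,7,8}->{2,4,5,7}; V {1,2,3,4,6,8}->{3,4,6,8}
Constraint 2 (Y + U = X) on D(Y)={2,3,5,7} D(U)={2,4,5,7} D(X)={1,3,7,8}: Y {2,3,5,7}->{2,3,5}; U {2,4,5,7}->{2,4,5}; X {1,3,7,8}->{7,8}
Constraint 3 (X + U = V) on D(X)={7,8} D(U)={2,4,5} D(V)={3,4,6,8}: X {7,8}->{}; U {2,4,5}->{}; V {3,4,6,8}->{}
So after all 3 constraints: D(V) = {}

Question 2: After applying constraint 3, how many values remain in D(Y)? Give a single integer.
Constraint 1 (U < V) on D(U)={2,4,5,7,8} D(V)={1,2,3,4,6,8}: U {2,4,5,7,8}->{2,4,5,7}; V {1,2,3,4,6,8}->{3,4,6,8}
Constraint 2 (Y + U = X) on D(Y)={2,3,5,7} D(U)={2,4,5,7} D(X)={1,3,7,8}: Y {2,3,5,7}->{2,3,5}; U {2,4,5,7}->{2,4,5}; X {1,3,7,8}->{7,8}
Constraint 3 (X + U = V) on D(X)={7,8} D(U)={2,4,5} D(V)={3,4,6,8}: X {7,8}->{}; U {2,4,5}->{}; V {3,4,6,8}->{}
So after constraint 3: D(Y)={2,3,5}, size = 3

Answer: 3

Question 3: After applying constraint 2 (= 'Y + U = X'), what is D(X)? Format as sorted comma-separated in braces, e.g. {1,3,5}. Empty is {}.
Answer: {7,8}

Derivation:
Constraint 1 (U < V) on D(U)={2,4,5,7,8} D(V)={1,2,3,4,6,8}: U {2,4,5,7,8}->{2,4,5,7}; V {1,2,3,4,6,8}->{3,4,6,8}
Constraint 2 (Y + U = X) on D(Y)={2,3,5,7} D(U)={2,4,5,7} D(X)={1,3,7,8}: Y {2,3,5,7}->{2,3,5}; U {2,4,5,7}->{2,4,5}; X {1,3,7,8}->{7,8}
So after constraint 2: D(X) = {7,8}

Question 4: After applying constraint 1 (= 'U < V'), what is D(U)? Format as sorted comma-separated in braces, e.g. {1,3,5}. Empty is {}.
Answer: {2,4,5,7}

Derivation:
Constraint 1 (U < V) on D(U)={2,4,5,7,8} D(V)={1,2,3,4,6,8}: U {2,4,5,7,8}->{2,4,5,7}; V {1,2,3,4,6,8}->{3,4,6,8}
So after constraint 1: D(U) = {2,4,5,7}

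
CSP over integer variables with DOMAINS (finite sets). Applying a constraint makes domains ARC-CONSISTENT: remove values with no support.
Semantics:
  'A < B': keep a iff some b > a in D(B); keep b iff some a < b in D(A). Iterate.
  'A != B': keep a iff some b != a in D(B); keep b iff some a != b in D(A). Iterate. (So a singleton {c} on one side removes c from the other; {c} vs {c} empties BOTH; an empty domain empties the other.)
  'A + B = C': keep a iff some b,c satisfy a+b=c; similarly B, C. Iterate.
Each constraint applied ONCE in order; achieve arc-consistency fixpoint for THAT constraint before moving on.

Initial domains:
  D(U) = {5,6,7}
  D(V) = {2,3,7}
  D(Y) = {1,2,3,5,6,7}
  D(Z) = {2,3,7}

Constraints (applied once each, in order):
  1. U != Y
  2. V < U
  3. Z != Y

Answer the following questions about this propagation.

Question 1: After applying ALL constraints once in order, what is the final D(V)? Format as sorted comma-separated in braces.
Answer: {2,3}

Derivation:
Constraint 1 (U != Y) on D(U)={5,6,7} D(Y)={1,2,3,5,6,7}: no change
Constraint 2 (V < U) on D(V)={2,3,7} D(U)={5,6,7}: V {2,3,7}->{2,3}
Constraint 3 (Z != Y) on D(Z)={2,3,7} D(Y)={1,2,3,5,6,7}: no change
So after all 3 constraints: D(V) = {2,3}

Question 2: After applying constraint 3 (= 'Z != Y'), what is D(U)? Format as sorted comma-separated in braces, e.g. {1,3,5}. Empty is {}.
Constraint 1 (U != Y) on D(U)={5,6,7} D(Y)={1,2,3,5,6,7}: no change
Constraint 2 (V < U) on D(V)={2,3,7} D(U)={5,6,7}: V {2,3,7}->{2,3}
Constraint 3 (Z != Y) on D(Z)={2,3,7} D(Y)={1,2,3,5,6,7}: no change
So after constraint 3: D(U) = {5,6,7}

Answer: {5,6,7}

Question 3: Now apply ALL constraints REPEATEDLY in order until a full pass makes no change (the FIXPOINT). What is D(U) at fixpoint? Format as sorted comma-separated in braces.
pass 0 (initial): D(U)={5,6,7}
pass 1: V {2,3,7}->{2,3}
pass 2: no change
Fixpoint after 2 passes: D(U) = {5,6,7}

Answer: {5,6,7}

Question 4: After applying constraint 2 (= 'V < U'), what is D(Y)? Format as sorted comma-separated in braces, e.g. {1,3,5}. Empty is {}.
Answer: {1,2,3,5,6,7}

Derivation:
Constraint 1 (U != Y) on D(U)={5,6,7} D(Y)={1,2,3,5,6,7}: no change
Constraint 2 (V < U) on D(V)={2,3,7} D(U)={5,6,7}: V {2,3,7}->{2,3}
So after constraint 2: D(Y) = {1,2,3,5,6,7}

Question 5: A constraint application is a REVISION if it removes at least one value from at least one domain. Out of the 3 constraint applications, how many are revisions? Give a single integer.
Answer: 1

Derivation:
Constraint 1 (U != Y) on D(U)={5,6,7} D(Y)={1,2,3,5,6,7}: no change => not a revision
Constraint 2 (V < U) on D(V)={2,3,7} D(U)={5,6,7}: V {2,3,7}->{2,3} => REVISION
Constraint 3 (Z != Y) on D(Z)={2,3,7} D(Y)={1,2,3,5,6,7}: no change => not a revision
Total revisions = 1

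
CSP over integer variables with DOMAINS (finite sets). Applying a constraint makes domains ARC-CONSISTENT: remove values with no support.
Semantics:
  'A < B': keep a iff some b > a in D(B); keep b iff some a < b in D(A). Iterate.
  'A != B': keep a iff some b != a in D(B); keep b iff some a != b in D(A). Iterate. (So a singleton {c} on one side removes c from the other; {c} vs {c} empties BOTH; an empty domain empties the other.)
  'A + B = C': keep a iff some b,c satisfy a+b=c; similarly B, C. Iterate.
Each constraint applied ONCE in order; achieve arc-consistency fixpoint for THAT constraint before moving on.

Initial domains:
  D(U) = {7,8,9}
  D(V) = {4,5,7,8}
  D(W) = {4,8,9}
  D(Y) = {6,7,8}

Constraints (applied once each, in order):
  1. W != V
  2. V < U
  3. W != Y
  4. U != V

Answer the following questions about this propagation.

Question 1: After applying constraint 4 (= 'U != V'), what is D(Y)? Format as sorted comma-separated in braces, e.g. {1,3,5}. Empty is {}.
Constraint 1 (W != V) on D(W)={4,8,9} D(V)={4,5,7,8}: no change
Constraint 2 (V < U) on D(V)={4,5,7,8} D(U)={7,8,9}: no change
Constraint 3 (W != Y) on D(W)={4,8,9} D(Y)={6,7,8}: no change
Constraint 4 (U != V) on D(U)={7,8,9} D(V)={4,5,7,8}: no change
So after constraint 4: D(Y) = {6,7,8}

Answer: {6,7,8}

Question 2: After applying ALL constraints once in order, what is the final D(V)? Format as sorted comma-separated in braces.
Answer: {4,5,7,8}

Derivation:
Constraint 1 (W != V) on D(W)={4,8,9} D(V)={4,5,7,8}: no change
Constraint 2 (V < U) on D(V)={4,5,7,8} D(U)={7,8,9}: no change
Constraint 3 (W != Y) on D(W)={4,8,9} D(Y)={6,7,8}: no change
Constraint 4 (U != V) on D(U)={7,8,9} D(V)={4,5,7,8}: no change
So after all 4 constraints: D(V) = {4,5,7,8}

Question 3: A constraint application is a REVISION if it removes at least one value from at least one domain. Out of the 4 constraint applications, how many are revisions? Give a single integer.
Constraint 1 (W != V) on D(W)={4,8,9} D(V)={4,5,7,8}: no change => not a revision
Constraint 2 (V < U) on D(V)={4,5,7,8} D(U)={7,8,9}: no change => not a revision
Constraint 3 (W != Y) on D(W)={4,8,9} D(Y)={6,7,8}: no change => not a revision
Constraint 4 (U != V) on D(U)={7,8,9} D(V)={4,5,7,8}: no change => not a revision
Total revisions = 0

Answer: 0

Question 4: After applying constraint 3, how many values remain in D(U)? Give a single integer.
Answer: 3

Derivation:
Constraint 1 (W != V) on D(W)={4,8,9} D(V)={4,5,7,8}: no change
Constraint 2 (V < U) on D(V)={4,5,7,8} D(U)={7,8,9}: no change
Constraint 3 (W != Y) on D(W)={4,8,9} D(Y)={6,7,8}: no change
So after constraint 3: D(U)={7,8,9}, size = 3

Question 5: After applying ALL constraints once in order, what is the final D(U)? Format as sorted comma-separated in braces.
Constraint 1 (W != V) on D(W)={4,8,9} D(V)={4,5,7,8}: no change
Constraint 2 (V < U) on D(V)={4,5,7,8} D(U)={7,8,9}: no change
Constraint 3 (W != Y) on D(W)={4,8,9} D(Y)={6,7,8}: no change
Constraint 4 (U != V) on D(U)={7,8,9} D(V)={4,5,7,8}: no change
So after all 4 constraints: D(U) = {7,8,9}

Answer: {7,8,9}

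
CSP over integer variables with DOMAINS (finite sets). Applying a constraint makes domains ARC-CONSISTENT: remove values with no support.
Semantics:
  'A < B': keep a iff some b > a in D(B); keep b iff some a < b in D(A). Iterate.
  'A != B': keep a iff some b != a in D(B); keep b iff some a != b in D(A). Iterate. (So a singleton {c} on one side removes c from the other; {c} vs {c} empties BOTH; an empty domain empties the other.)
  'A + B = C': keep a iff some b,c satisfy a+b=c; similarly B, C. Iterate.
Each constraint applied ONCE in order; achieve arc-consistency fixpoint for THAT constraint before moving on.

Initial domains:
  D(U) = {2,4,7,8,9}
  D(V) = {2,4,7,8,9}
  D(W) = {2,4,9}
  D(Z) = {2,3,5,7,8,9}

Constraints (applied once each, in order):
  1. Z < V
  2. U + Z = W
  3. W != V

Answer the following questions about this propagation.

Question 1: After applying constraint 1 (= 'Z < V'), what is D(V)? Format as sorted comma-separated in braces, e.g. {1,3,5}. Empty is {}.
Constraint 1 (Z < V) on D(Z)={2,3,5,7,8,9} D(V)={2,4,7,8,9}: Z {2,3,5,7,8,9}->{2,3,5,7,8}; V {2,4,7,8,9}->{4,7,8,9}
So after constraint 1: D(V) = {4,7,8,9}

Answer: {4,7,8,9}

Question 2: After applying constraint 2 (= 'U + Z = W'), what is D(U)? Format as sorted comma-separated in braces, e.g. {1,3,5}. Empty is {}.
Constraint 1 (Z < V) on D(Z)={2,3,5,7,8,9} D(V)={2,4,7,8,9}: Z {2,3,5,7,8,9}->{2,3,5,7,8}; V {2,4,7,8,9}->{4,7,8,9}
Constraint 2 (U + Z = W) on D(U)={2,4,7,8,9} D(Z)={2,3,5,7,8} D(W)={2,4,9}: U {2,4,7,8,9}->{2,4,7}; Z {2,3,5,7,8}->{2,5,7}; W {2,4,9}->{4,9}
So after constraint 2: D(U) = {2,4,7}

Answer: {2,4,7}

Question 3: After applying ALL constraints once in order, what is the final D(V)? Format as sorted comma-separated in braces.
Answer: {4,7,8,9}

Derivation:
Constraint 1 (Z < V) on D(Z)={2,3,5,7,8,9} D(V)={2,4,7,8,9}: Z {2,3,5,7,8,9}->{2,3,5,7,8}; V {2,4,7,8,9}->{4,7,8,9}
Constraint 2 (U + Z = W) on D(U)={2,4,7,8,9} D(Z)={2,3,5,7,8} D(W)={2,4,9}: U {2,4,7,8,9}->{2,4,7}; Z {2,3,5,7,8}->{2,5,7}; W {2,4,9}->{4,9}
Constraint 3 (W != V) on D(W)={4,9} D(V)={4,7,8,9}: no change
So after all 3 constraints: D(V) = {4,7,8,9}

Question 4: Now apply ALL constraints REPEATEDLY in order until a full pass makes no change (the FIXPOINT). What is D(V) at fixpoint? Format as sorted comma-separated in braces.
pass 0 (initial): D(V)={2,4,7,8,9}
pass 1: U {2,4,7,8,9}->{2,4,7}; V {2,4,7,8,9}->{4,7,8,9}; W {2,4,9}->{4,9}; Z {2,3,5,7,8,9}->{2,5,7}
pass 2: no change
Fixpoint after 2 passes: D(V) = {4,7,8,9}

Answer: {4,7,8,9}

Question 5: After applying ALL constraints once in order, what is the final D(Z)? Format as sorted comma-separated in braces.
Constraint 1 (Z < V) on D(Z)={2,3,5,7,8,9} D(V)={2,4,7,8,9}: Z {2,3,5,7,8,9}->{2,3,5,7,8}; V {2,4,7,8,9}->{4,7,8,9}
Constraint 2 (U + Z = W) on D(U)={2,4,7,8,9} D(Z)={2,3,5,7,8} D(W)={2,4,9}: U {2,4,7,8,9}->{2,4,7}; Z {2,3,5,7,8}->{2,5,7}; W {2,4,9}->{4,9}
Constraint 3 (W != V) on D(W)={4,9} D(V)={4,7,8,9}: no change
So after all 3 constraints: D(Z) = {2,5,7}

Answer: {2,5,7}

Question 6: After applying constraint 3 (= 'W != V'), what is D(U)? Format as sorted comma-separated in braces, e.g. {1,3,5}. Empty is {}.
Constraint 1 (Z < V) on D(Z)={2,3,5,7,8,9} D(V)={2,4,7,8,9}: Z {2,3,5,7,8,9}->{2,3,5,7,8}; V {2,4,7,8,9}->{4,7,8,9}
Constraint 2 (U + Z = W) on D(U)={2,4,7,8,9} D(Z)={2,3,5,7,8} D(W)={2,4,9}: U {2,4,7,8,9}->{2,4,7}; Z {2,3,5,7,8}->{2,5,7}; W {2,4,9}->{4,9}
Constraint 3 (W != V) on D(W)={4,9} D(V)={4,7,8,9}: no change
So after constraint 3: D(U) = {2,4,7}

Answer: {2,4,7}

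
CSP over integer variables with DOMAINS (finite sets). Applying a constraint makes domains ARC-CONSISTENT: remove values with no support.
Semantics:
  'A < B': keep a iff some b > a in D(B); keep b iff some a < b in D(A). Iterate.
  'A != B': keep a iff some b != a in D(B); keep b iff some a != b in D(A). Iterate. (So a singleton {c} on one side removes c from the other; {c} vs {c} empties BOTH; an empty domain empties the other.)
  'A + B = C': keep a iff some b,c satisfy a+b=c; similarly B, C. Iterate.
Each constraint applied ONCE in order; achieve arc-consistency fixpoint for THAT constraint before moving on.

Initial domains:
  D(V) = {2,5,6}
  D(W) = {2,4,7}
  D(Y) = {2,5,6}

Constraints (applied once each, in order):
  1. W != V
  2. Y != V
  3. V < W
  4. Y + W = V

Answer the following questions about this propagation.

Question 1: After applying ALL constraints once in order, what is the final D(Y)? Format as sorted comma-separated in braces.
Constraint 1 (W != V) on D(W)={2,4,7} D(V)={2,5,6}: no change
Constraint 2 (Y != V) on D(Y)={2,5,6} D(V)={2,5,6}: no change
Constraint 3 (V < W) on D(V)={2,5,6} D(W)={2,4,7}: W {2,4,7}->{4,7}
Constraint 4 (Y + W = V) on D(Y)={2,5,6} D(W)={4,7} D(V)={2,5,6}: Y {2,5,6}->{2}; W {4,7}->{4}; V {2,5,6}->{6}
So after all 4 constraints: D(Y) = {2}

Answer: {2}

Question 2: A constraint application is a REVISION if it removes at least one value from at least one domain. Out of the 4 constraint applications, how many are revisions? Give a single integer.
Constraint 1 (W != V) on D(W)={2,4,7} D(V)={2,5,6}: no change => not a revision
Constraint 2 (Y != V) on D(Y)={2,5,6} D(V)={2,5,6}: no change => not a revision
Constraint 3 (V < W) on D(V)={2,5,6} D(W)={2,4,7}: W {2,4,7}->{4,7} => REVISION
Constraint 4 (Y + W = V) on D(Y)={2,5,6} D(W)={4,7} D(V)={2,5,6}: Y {2,5,6}->{2}; W {4,7}->{4}; V {2,5,6}->{6} => REVISION
Total revisions = 2

Answer: 2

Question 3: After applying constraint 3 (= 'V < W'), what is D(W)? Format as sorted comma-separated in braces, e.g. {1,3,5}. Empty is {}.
Constraint 1 (W != V) on D(W)={2,4,7} D(V)={2,5,6}: no change
Constraint 2 (Y != V) on D(Y)={2,5,6} D(V)={2,5,6}: no change
Constraint 3 (V < W) on D(V)={2,5,6} D(W)={2,4,7}: W {2,4,7}->{4,7}
So after constraint 3: D(W) = {4,7}

Answer: {4,7}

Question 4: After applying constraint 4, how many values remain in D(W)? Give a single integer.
Constraint 1 (W != V) on D(W)={2,4,7} D(V)={2,5,6}: no change
Constraint 2 (Y != V) on D(Y)={2,5,6} D(V)={2,5,6}: no change
Constraint 3 (V < W) on D(V)={2,5,6} D(W)={2,4,7}: W {2,4,7}->{4,7}
Constraint 4 (Y + W = V) on D(Y)={2,5,6} D(W)={4,7} D(V)={2,5,6}: Y {2,5,6}->{2}; W {4,7}->{4}; V {2,5,6}->{6}
So after constraint 4: D(W)={4}, size = 1

Answer: 1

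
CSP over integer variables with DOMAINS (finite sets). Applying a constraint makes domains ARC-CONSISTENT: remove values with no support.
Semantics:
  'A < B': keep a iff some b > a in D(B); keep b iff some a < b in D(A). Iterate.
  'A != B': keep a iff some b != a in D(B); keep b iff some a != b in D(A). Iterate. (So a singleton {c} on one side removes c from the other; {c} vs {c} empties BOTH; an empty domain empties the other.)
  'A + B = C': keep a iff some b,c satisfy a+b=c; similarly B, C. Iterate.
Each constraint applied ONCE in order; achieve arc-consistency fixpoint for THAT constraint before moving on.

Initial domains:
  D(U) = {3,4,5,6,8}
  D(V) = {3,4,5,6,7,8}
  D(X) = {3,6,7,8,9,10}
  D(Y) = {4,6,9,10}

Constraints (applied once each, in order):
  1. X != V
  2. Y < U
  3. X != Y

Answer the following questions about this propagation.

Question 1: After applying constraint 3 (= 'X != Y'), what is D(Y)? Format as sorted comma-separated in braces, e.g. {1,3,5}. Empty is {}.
Answer: {4,6}

Derivation:
Constraint 1 (X != V) on D(X)={3,6,7,8,9,10} D(V)={3,4,5,6,7,8}: no change
Constraint 2 (Y < U) on D(Y)={4,6,9,10} D(U)={3,4,5,6,8}: Y {4,6,9,10}->{4,6}; U {3,4,5,6,8}->{5,6,8}
Constraint 3 (X != Y) on D(X)={3,6,7,8,9,10} D(Y)={4,6}: no change
So after constraint 3: D(Y) = {4,6}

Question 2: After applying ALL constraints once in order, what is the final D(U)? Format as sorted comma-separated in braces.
Answer: {5,6,8}

Derivation:
Constraint 1 (X != V) on D(X)={3,6,7,8,9,10} D(V)={3,4,5,6,7,8}: no change
Constraint 2 (Y < U) on D(Y)={4,6,9,10} D(U)={3,4,5,6,8}: Y {4,6,9,10}->{4,6}; U {3,4,5,6,8}->{5,6,8}
Constraint 3 (X != Y) on D(X)={3,6,7,8,9,10} D(Y)={4,6}: no change
So after all 3 constraints: D(U) = {5,6,8}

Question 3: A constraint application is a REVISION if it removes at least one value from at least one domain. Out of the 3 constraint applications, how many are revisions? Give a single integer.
Answer: 1

Derivation:
Constraint 1 (X != V) on D(X)={3,6,7,8,9,10} D(V)={3,4,5,6,7,8}: no change => not a revision
Constraint 2 (Y < U) on D(Y)={4,6,9,10} D(U)={3,4,5,6,8}: Y {4,6,9,10}->{4,6}; U {3,4,5,6,8}->{5,6,8} => REVISION
Constraint 3 (X != Y) on D(X)={3,6,7,8,9,10} D(Y)={4,6}: no change => not a revision
Total revisions = 1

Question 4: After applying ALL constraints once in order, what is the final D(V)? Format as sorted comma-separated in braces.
Constraint 1 (X != V) on D(X)={3,6,7,8,9,10} D(V)={3,4,5,6,7,8}: no change
Constraint 2 (Y < U) on D(Y)={4,6,9,10} D(U)={3,4,5,6,8}: Y {4,6,9,10}->{4,6}; U {3,4,5,6,8}->{5,6,8}
Constraint 3 (X != Y) on D(X)={3,6,7,8,9,10} D(Y)={4,6}: no change
So after all 3 constraints: D(V) = {3,4,5,6,7,8}

Answer: {3,4,5,6,7,8}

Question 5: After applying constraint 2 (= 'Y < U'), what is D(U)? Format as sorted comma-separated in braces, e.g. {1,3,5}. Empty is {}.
Constraint 1 (X != V) on D(X)={3,6,7,8,9,10} D(V)={3,4,5,6,7,8}: no change
Constraint 2 (Y < U) on D(Y)={4,6,9,10} D(U)={3,4,5,6,8}: Y {4,6,9,10}->{4,6}; U {3,4,5,6,8}->{5,6,8}
So after constraint 2: D(U) = {5,6,8}

Answer: {5,6,8}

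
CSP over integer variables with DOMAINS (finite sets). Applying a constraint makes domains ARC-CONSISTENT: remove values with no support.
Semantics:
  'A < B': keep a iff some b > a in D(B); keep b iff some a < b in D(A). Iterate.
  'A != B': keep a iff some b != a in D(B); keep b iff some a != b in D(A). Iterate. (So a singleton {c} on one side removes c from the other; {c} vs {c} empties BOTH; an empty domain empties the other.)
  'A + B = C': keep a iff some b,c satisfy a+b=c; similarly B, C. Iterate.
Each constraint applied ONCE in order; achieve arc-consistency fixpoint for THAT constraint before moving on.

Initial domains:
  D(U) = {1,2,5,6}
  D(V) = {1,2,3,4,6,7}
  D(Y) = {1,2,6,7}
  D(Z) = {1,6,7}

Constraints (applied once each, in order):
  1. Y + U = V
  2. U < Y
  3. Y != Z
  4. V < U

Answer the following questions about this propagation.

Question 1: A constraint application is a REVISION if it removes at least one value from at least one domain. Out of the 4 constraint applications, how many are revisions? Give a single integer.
Constraint 1 (Y + U = V) on D(Y)={1,2,6,7} D(U)={1,2,5,6} D(V)={1,2,3,4,6,7}: Y {1,2,6,7}->{1,2,6}; V {1,2,3,4,6,7}->{2,3,4,6,7} => REVISION
Constraint 2 (U < Y) on D(U)={1,2,5,6} D(Y)={1,2,6}: U {1,2,5,6}->{1,2,5}; Y {1,2,6}->{2,6} => REVISION
Constraint 3 (Y != Z) on D(Y)={2,6} D(Z)={1,6,7}: no change => not a revision
Constraint 4 (V < U) on D(V)={2,3,4,6,7} D(U)={1,2,5}: V {2,3,4,6,7}->{2,3,4}; U {1,2,5}->{5} => REVISION
Total revisions = 3

Answer: 3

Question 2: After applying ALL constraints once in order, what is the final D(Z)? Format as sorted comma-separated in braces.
Constraint 1 (Y + U = V) on D(Y)={1,2,6,7} D(U)={1,2,5,6} D(V)={1,2,3,4,6,7}: Y {1,2,6,7}->{1,2,6}; V {1,2,3,4,6,7}->{2,3,4,6,7}
Constraint 2 (U < Y) on D(U)={1,2,5,6} D(Y)={1,2,6}: U {1,2,5,6}->{1,2,5}; Y {1,2,6}->{2,6}
Constraint 3 (Y != Z) on D(Y)={2,6} D(Z)={1,6,7}: no change
Constraint 4 (V < U) on D(V)={2,3,4,6,7} D(U)={1,2,5}: V {2,3,4,6,7}->{2,3,4}; U {1,2,5}->{5}
So after all 4 constraints: D(Z) = {1,6,7}

Answer: {1,6,7}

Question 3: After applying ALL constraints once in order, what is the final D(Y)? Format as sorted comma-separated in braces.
Constraint 1 (Y + U = V) on D(Y)={1,2,6,7} D(U)={1,2,5,6} D(V)={1,2,3,4,6,7}: Y {1,2,6,7}->{1,2,6}; V {1,2,3,4,6,7}->{2,3,4,6,7}
Constraint 2 (U < Y) on D(U)={1,2,5,6} D(Y)={1,2,6}: U {1,2,5,6}->{1,2,5}; Y {1,2,6}->{2,6}
Constraint 3 (Y != Z) on D(Y)={2,6} D(Z)={1,6,7}: no change
Constraint 4 (V < U) on D(V)={2,3,4,6,7} D(U)={1,2,5}: V {2,3,4,6,7}->{2,3,4}; U {1,2,5}->{5}
So after all 4 constraints: D(Y) = {2,6}

Answer: {2,6}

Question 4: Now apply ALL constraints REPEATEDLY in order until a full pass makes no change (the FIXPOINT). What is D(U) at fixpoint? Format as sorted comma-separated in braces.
pass 0 (initial): D(U)={1,2,5,6}
pass 1: U {1,2,5,6}->{5}; V {1,2,3,4,6,7}->{2,3,4}; Y {1,2,6,7}->{2,6}
pass 2: U {5}->{}; V {2,3,4}->{}; Y {2,6}->{}; Z {1,6,7}->{}
pass 3: no change
Fixpoint after 3 passes: D(U) = {}

Answer: {}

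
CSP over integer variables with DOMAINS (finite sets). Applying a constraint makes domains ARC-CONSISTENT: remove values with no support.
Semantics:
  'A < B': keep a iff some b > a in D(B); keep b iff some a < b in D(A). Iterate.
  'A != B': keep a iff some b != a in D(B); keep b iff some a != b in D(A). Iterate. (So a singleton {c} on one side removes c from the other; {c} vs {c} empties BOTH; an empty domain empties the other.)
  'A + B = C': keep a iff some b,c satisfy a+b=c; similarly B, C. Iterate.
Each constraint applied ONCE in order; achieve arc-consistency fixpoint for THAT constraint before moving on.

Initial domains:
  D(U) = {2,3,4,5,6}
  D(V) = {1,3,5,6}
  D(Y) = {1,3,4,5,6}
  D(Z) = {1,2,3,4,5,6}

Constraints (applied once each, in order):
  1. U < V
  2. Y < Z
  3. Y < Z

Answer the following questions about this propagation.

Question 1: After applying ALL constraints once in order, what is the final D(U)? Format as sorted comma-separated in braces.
Constraint 1 (U < V) on D(U)={2,3,4,5,6} D(V)={1,3,5,6}: U {2,3,4,5,6}->{2,3,4,5}; V {1,3,5,6}->{3,5,6}
Constraint 2 (Y < Z) on D(Y)={1,3,4,5,6} D(Z)={1,2,3,4,5,6}: Y {1,3,4,5,6}->{1,3,4,5}; Z {1,2,3,4,5,6}->{2,3,4,5,6}
Constraint 3 (Y < Z) on D(Y)={1,3,4,5} D(Z)={2,3,4,5,6}: no change
So after all 3 constraints: D(U) = {2,3,4,5}

Answer: {2,3,4,5}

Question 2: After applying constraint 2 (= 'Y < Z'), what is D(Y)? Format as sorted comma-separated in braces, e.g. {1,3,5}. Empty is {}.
Constraint 1 (U < V) on D(U)={2,3,4,5,6} D(V)={1,3,5,6}: U {2,3,4,5,6}->{2,3,4,5}; V {1,3,5,6}->{3,5,6}
Constraint 2 (Y < Z) on D(Y)={1,3,4,5,6} D(Z)={1,2,3,4,5,6}: Y {1,3,4,5,6}->{1,3,4,5}; Z {1,2,3,4,5,6}->{2,3,4,5,6}
So after constraint 2: D(Y) = {1,3,4,5}

Answer: {1,3,4,5}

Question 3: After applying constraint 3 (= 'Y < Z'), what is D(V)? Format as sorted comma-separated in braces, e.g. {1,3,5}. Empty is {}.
Constraint 1 (U < V) on D(U)={2,3,4,5,6} D(V)={1,3,5,6}: U {2,3,4,5,6}->{2,3,4,5}; V {1,3,5,6}->{3,5,6}
Constraint 2 (Y < Z) on D(Y)={1,3,4,5,6} D(Z)={1,2,3,4,5,6}: Y {1,3,4,5,6}->{1,3,4,5}; Z {1,2,3,4,5,6}->{2,3,4,5,6}
Constraint 3 (Y < Z) on D(Y)={1,3,4,5} D(Z)={2,3,4,5,6}: no change
So after constraint 3: D(V) = {3,5,6}

Answer: {3,5,6}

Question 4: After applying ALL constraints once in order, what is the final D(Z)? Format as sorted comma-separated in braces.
Answer: {2,3,4,5,6}

Derivation:
Constraint 1 (U < V) on D(U)={2,3,4,5,6} D(V)={1,3,5,6}: U {2,3,4,5,6}->{2,3,4,5}; V {1,3,5,6}->{3,5,6}
Constraint 2 (Y < Z) on D(Y)={1,3,4,5,6} D(Z)={1,2,3,4,5,6}: Y {1,3,4,5,6}->{1,3,4,5}; Z {1,2,3,4,5,6}->{2,3,4,5,6}
Constraint 3 (Y < Z) on D(Y)={1,3,4,5} D(Z)={2,3,4,5,6}: no change
So after all 3 constraints: D(Z) = {2,3,4,5,6}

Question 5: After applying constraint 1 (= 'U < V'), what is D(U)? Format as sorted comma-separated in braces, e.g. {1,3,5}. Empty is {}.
Constraint 1 (U < V) on D(U)={2,3,4,5,6} D(V)={1,3,5,6}: U {2,3,4,5,6}->{2,3,4,5}; V {1,3,5,6}->{3,5,6}
So after constraint 1: D(U) = {2,3,4,5}

Answer: {2,3,4,5}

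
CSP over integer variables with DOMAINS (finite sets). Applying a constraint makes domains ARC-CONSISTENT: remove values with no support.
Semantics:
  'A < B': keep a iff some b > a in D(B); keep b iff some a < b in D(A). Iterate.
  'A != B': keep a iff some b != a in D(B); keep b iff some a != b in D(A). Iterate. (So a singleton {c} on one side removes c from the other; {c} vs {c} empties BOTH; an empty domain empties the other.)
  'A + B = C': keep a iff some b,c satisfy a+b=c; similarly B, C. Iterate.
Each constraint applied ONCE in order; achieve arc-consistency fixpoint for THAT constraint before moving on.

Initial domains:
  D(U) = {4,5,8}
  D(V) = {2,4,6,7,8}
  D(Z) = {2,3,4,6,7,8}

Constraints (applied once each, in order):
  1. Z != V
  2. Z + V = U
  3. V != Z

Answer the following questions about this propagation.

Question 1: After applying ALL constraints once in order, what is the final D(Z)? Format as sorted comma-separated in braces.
Constraint 1 (Z != V) on D(Z)={2,3,4,6,7,8} D(V)={2,4,6,7,8}: no change
Constraint 2 (Z + V = U) on D(Z)={2,3,4,6,7,8} D(V)={2,4,6,7,8} D(U)={4,5,8}: Z {2,3,4,6,7,8}->{2,3,4,6}; V {2,4,6,7,8}->{2,4,6}
Constraint 3 (V != Z) on D(V)={2,4,6} D(Z)={2,3,4,6}: no change
So after all 3 constraints: D(Z) = {2,3,4,6}

Answer: {2,3,4,6}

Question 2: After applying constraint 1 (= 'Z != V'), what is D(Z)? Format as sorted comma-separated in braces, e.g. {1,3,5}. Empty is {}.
Constraint 1 (Z != V) on D(Z)={2,3,4,6,7,8} D(V)={2,4,6,7,8}: no change
So after constraint 1: D(Z) = {2,3,4,6,7,8}

Answer: {2,3,4,6,7,8}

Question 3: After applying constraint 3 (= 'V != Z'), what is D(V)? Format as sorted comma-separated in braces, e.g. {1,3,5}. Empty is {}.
Constraint 1 (Z != V) on D(Z)={2,3,4,6,7,8} D(V)={2,4,6,7,8}: no change
Constraint 2 (Z + V = U) on D(Z)={2,3,4,6,7,8} D(V)={2,4,6,7,8} D(U)={4,5,8}: Z {2,3,4,6,7,8}->{2,3,4,6}; V {2,4,6,7,8}->{2,4,6}
Constraint 3 (V != Z) on D(V)={2,4,6} D(Z)={2,3,4,6}: no change
So after constraint 3: D(V) = {2,4,6}

Answer: {2,4,6}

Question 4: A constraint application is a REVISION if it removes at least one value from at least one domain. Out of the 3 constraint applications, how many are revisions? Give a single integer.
Constraint 1 (Z != V) on D(Z)={2,3,4,6,7,8} D(V)={2,4,6,7,8}: no change => not a revision
Constraint 2 (Z + V = U) on D(Z)={2,3,4,6,7,8} D(V)={2,4,6,7,8} D(U)={4,5,8}: Z {2,3,4,6,7,8}->{2,3,4,6}; V {2,4,6,7,8}->{2,4,6} => REVISION
Constraint 3 (V != Z) on D(V)={2,4,6} D(Z)={2,3,4,6}: no change => not a revision
Total revisions = 1

Answer: 1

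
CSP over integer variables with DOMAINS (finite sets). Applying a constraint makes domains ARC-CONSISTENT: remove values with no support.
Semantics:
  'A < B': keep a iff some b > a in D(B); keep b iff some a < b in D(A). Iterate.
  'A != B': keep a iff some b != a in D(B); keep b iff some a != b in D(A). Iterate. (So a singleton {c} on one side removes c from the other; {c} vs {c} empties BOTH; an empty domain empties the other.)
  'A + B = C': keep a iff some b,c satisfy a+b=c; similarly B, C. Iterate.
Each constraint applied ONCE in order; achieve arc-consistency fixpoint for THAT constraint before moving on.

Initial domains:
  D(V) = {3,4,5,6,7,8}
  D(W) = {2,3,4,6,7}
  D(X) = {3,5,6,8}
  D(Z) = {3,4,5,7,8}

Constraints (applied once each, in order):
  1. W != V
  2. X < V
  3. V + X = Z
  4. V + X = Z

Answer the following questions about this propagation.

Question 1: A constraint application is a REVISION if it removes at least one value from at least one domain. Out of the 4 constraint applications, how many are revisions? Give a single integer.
Constraint 1 (W != V) on D(W)={2,3,4,6,7} D(V)={3,4,5,6,7,8}: no change => not a revision
Constraint 2 (X < V) on D(X)={3,5,6,8} D(V)={3,4,5,6,7,8}: X {3,5,6,8}->{3,5,6}; V {3,4,5,6,7,8}->{4,5,6,7,8} => REVISION
Constraint 3 (V + X = Z) on D(V)={4,5,6,7,8} D(X)={3,5,6} D(Z)={3,4,5,7,8}: V {4,5,6,7,8}->{4,5}; X {3,5,6}->{3}; Z {3,4,5,7,8}->{7,8} => REVISION
Constraint 4 (V + X = Z) on D(V)={4,5} D(X)={3} D(Z)={7,8}: no change => not a revision
Total revisions = 2

Answer: 2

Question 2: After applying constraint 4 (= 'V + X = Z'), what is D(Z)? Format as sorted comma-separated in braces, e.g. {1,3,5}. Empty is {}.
Constraint 1 (W != V) on D(W)={2,3,4,6,7} D(V)={3,4,5,6,7,8}: no change
Constraint 2 (X < V) on D(X)={3,5,6,8} D(V)={3,4,5,6,7,8}: X {3,5,6,8}->{3,5,6}; V {3,4,5,6,7,8}->{4,5,6,7,8}
Constraint 3 (V + X = Z) on D(V)={4,5,6,7,8} D(X)={3,5,6} D(Z)={3,4,5,7,8}: V {4,5,6,7,8}->{4,5}; X {3,5,6}->{3}; Z {3,4,5,7,8}->{7,8}
Constraint 4 (V + X = Z) on D(V)={4,5} D(X)={3} D(Z)={7,8}: no change
So after constraint 4: D(Z) = {7,8}

Answer: {7,8}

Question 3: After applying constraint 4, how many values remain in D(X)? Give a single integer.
Answer: 1

Derivation:
Constraint 1 (W != V) on D(W)={2,3,4,6,7} D(V)={3,4,5,6,7,8}: no change
Constraint 2 (X < V) on D(X)={3,5,6,8} D(V)={3,4,5,6,7,8}: X {3,5,6,8}->{3,5,6}; V {3,4,5,6,7,8}->{4,5,6,7,8}
Constraint 3 (V + X = Z) on D(V)={4,5,6,7,8} D(X)={3,5,6} D(Z)={3,4,5,7,8}: V {4,5,6,7,8}->{4,5}; X {3,5,6}->{3}; Z {3,4,5,7,8}->{7,8}
Constraint 4 (V + X = Z) on D(V)={4,5} D(X)={3} D(Z)={7,8}: no change
So after constraint 4: D(X)={3}, size = 1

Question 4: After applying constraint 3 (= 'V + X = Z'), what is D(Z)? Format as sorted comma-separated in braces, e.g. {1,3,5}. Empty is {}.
Answer: {7,8}

Derivation:
Constraint 1 (W != V) on D(W)={2,3,4,6,7} D(V)={3,4,5,6,7,8}: no change
Constraint 2 (X < V) on D(X)={3,5,6,8} D(V)={3,4,5,6,7,8}: X {3,5,6,8}->{3,5,6}; V {3,4,5,6,7,8}->{4,5,6,7,8}
Constraint 3 (V + X = Z) on D(V)={4,5,6,7,8} D(X)={3,5,6} D(Z)={3,4,5,7,8}: V {4,5,6,7,8}->{4,5}; X {3,5,6}->{3}; Z {3,4,5,7,8}->{7,8}
So after constraint 3: D(Z) = {7,8}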